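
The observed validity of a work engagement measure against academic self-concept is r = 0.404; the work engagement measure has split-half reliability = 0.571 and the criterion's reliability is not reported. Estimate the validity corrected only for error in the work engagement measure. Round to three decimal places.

Single correction: r_c = r_obs / √r_xx = 0.404 / √0.571 = 0.404 / 0.7556 ≈ 0.535.

0.535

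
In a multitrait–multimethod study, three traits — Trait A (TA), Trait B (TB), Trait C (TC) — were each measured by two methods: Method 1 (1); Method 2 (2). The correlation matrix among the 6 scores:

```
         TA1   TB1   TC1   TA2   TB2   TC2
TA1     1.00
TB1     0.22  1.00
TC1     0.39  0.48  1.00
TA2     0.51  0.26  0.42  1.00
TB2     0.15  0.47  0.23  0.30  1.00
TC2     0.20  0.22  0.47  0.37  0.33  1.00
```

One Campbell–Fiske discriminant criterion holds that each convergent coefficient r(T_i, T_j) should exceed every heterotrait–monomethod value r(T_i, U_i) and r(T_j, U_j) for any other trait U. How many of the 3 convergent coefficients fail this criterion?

Checking each validity diagonal entry against its comparison values:
TA (methods 1·2): 0.51 vs {0.22, 0.30, 0.39, 0.37} → pass.
TB (methods 1·2): 0.47 vs {0.22, 0.30, 0.48, 0.33} → fail.
TC (methods 1·2): 0.47 vs {0.39, 0.37, 0.48, 0.33} → fail.
2 of 3 fail.

2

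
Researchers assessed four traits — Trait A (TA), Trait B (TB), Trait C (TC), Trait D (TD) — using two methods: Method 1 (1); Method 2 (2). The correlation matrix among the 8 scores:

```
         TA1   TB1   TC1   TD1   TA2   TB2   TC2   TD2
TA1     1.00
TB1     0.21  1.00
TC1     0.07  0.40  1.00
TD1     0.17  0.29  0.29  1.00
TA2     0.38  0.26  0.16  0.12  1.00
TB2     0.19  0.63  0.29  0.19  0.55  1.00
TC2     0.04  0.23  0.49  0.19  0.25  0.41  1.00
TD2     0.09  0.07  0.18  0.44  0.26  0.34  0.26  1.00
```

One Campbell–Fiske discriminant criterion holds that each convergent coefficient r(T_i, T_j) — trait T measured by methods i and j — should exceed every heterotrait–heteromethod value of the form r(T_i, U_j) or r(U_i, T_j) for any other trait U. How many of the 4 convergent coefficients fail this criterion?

0

Each convergent coefficient versus the relevant comparison correlations:
TA (methods 1·2): 0.38 vs {0.19, 0.26, 0.04, 0.16, 0.09, 0.12} → pass.
TB (methods 1·2): 0.63 vs {0.26, 0.19, 0.23, 0.29, 0.07, 0.19} → pass.
TC (methods 1·2): 0.49 vs {0.16, 0.04, 0.29, 0.23, 0.18, 0.19} → pass.
TD (methods 1·2): 0.44 vs {0.12, 0.09, 0.19, 0.07, 0.19, 0.18} → pass.
0 of 4 fail.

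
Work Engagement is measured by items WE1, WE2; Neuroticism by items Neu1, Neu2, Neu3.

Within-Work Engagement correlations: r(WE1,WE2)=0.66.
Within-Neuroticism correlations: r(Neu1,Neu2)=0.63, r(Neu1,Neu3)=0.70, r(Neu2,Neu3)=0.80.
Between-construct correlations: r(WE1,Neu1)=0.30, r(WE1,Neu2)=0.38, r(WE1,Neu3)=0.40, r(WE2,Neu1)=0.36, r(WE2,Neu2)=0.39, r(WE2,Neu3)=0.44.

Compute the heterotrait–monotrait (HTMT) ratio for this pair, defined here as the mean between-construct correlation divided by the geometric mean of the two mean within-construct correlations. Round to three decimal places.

0.553

Between-construct mean = 2.27/6 = 0.3783.
Mean within-WE = 0.66/1 = 0.6600; mean within-Neu = 2.13/3 = 0.7100.
Geometric mean = √(0.6600 × 0.7100) = 0.6845.
HTMT = 0.3783 / 0.6845 = 0.553.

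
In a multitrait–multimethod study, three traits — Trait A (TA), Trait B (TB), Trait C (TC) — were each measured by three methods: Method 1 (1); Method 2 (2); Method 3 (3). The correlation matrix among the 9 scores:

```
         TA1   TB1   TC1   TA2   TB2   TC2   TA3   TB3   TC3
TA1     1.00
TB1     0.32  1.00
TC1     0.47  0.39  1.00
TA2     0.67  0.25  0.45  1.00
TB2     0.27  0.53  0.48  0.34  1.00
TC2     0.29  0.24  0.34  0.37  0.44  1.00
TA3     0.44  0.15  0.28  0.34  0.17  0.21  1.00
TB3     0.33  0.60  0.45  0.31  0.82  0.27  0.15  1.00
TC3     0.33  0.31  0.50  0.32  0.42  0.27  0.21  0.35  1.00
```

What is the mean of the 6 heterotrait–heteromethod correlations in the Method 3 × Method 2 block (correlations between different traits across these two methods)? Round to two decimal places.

HTHM values (method 3 × method 2): 0.17, 0.21, 0.31, 0.27, 0.32, 0.42; mean = 1.70/6 = 0.28.

0.28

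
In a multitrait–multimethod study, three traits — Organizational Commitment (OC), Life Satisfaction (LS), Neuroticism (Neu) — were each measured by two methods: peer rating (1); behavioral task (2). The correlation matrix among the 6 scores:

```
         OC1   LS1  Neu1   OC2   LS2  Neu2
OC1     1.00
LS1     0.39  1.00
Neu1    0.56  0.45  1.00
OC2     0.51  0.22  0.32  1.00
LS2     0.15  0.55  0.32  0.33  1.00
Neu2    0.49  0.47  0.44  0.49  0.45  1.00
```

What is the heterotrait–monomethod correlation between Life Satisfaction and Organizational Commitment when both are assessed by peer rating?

Different traits, same method: r(LS1, OC1) = 0.39.

0.39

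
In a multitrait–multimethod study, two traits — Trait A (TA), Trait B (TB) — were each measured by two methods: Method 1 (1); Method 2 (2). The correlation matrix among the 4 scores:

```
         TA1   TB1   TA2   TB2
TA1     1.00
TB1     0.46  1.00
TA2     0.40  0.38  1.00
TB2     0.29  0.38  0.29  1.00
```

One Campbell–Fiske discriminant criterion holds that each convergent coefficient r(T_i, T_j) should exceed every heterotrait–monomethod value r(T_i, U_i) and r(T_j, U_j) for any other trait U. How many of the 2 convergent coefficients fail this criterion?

2

Each convergent coefficient versus the relevant comparison correlations:
TA (methods 1·2): 0.40 vs {0.46, 0.29} → fail.
TB (methods 1·2): 0.38 vs {0.46, 0.29} → fail.
2 of 2 fail.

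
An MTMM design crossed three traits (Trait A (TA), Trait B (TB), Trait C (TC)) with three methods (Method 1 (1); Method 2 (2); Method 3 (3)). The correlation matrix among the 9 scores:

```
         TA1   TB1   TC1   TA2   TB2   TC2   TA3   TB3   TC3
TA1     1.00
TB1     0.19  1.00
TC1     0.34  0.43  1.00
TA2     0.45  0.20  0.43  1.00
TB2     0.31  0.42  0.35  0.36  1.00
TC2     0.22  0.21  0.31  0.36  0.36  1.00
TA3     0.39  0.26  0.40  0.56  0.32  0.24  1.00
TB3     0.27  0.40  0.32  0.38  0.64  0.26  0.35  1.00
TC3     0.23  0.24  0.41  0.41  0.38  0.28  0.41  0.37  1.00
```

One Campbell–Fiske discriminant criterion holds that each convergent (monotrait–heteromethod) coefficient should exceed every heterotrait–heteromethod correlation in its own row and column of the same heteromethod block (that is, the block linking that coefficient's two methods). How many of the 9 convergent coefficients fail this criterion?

3

Convergent coefficients and their comparison sets:
TA (methods 1·2): 0.45 vs {0.31, 0.20, 0.22, 0.43} → pass.
TA (methods 1·3): 0.39 vs {0.27, 0.26, 0.23, 0.40} → fail.
TA (methods 2·3): 0.56 vs {0.38, 0.32, 0.41, 0.24} → pass.
TB (methods 1·2): 0.42 vs {0.20, 0.31, 0.21, 0.35} → pass.
TB (methods 1·3): 0.40 vs {0.26, 0.27, 0.24, 0.32} → pass.
TB (methods 2·3): 0.64 vs {0.32, 0.38, 0.38, 0.26} → pass.
TC (methods 1·2): 0.31 vs {0.43, 0.22, 0.35, 0.21} → fail.
TC (methods 1·3): 0.41 vs {0.40, 0.23, 0.32, 0.24} → pass.
TC (methods 2·3): 0.28 vs {0.24, 0.41, 0.26, 0.38} → fail.
3 of 9 fail.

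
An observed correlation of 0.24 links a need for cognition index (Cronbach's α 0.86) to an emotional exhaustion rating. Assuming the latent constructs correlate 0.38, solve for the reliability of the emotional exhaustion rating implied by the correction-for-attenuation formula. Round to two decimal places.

r_true = r_obs / √(r_xx · r_yy) ⇒ 0.38 = 0.24 / √(0.86 · r_yy).
√(0.86 · r_yy) = 0.24 / 0.38 = 0.6316; 0.86 · r_yy = 0.3989; r_yy = 0.3989 / 0.86 ≈ 0.46.

0.46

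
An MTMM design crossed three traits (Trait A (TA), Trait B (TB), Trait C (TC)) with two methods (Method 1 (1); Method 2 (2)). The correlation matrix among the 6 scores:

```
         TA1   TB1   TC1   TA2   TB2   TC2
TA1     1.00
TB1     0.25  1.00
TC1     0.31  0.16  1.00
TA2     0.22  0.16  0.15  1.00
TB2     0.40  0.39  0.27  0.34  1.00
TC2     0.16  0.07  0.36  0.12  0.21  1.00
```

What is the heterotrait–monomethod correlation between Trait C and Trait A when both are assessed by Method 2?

Different traits, same method: r(TC2, TA2) = 0.12.

0.12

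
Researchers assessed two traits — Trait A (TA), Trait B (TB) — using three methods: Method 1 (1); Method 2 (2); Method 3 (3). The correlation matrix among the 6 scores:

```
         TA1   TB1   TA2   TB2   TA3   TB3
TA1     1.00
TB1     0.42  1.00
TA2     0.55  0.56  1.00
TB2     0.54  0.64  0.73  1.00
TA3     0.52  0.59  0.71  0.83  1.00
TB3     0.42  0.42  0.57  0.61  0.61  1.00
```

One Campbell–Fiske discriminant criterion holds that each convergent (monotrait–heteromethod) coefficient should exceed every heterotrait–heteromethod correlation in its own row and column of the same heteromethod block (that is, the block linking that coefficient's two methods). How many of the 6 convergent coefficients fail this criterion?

Checking each validity diagonal entry against its comparison values:
TA (methods 1·2): 0.55 vs {0.54, 0.56} → fail.
TA (methods 1·3): 0.52 vs {0.42, 0.59} → fail.
TA (methods 2·3): 0.71 vs {0.57, 0.83} → fail.
TB (methods 1·2): 0.64 vs {0.56, 0.54} → pass.
TB (methods 1·3): 0.42 vs {0.59, 0.42} → fail.
TB (methods 2·3): 0.61 vs {0.83, 0.57} → fail.
5 of 6 fail.

5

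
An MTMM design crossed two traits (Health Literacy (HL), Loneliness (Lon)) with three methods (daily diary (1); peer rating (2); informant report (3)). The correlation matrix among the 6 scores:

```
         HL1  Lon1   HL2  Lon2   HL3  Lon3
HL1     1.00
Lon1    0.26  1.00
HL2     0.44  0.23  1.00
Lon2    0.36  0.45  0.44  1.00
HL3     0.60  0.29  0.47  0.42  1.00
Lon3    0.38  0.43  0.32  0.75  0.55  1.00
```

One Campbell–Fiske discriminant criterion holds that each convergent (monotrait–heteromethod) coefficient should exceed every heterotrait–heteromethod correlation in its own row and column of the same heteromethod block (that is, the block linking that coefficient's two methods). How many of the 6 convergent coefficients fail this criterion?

0

Convergent coefficients and their comparison sets:
HL (methods 1·2): 0.44 vs {0.36, 0.23} → pass.
HL (methods 1·3): 0.60 vs {0.38, 0.29} → pass.
HL (methods 2·3): 0.47 vs {0.32, 0.42} → pass.
Lon (methods 1·2): 0.45 vs {0.23, 0.36} → pass.
Lon (methods 1·3): 0.43 vs {0.29, 0.38} → pass.
Lon (methods 2·3): 0.75 vs {0.42, 0.32} → pass.
0 of 6 fail.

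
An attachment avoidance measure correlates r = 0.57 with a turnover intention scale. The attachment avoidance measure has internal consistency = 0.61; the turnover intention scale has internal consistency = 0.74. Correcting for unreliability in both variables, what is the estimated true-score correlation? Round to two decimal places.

0.85

r_true = r_obs / √(r_xx · r_yy) = 0.57 / √(0.61 × 0.74) = 0.57 / √0.4514 = 0.57 / 0.6719 ≈ 0.85.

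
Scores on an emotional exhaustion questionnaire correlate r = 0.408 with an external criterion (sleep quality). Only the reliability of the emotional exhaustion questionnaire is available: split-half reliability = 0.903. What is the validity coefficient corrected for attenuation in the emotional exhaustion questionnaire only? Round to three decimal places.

Single correction: r_c = r_obs / √r_xx = 0.408 / √0.903 = 0.408 / 0.9503 ≈ 0.429.

0.429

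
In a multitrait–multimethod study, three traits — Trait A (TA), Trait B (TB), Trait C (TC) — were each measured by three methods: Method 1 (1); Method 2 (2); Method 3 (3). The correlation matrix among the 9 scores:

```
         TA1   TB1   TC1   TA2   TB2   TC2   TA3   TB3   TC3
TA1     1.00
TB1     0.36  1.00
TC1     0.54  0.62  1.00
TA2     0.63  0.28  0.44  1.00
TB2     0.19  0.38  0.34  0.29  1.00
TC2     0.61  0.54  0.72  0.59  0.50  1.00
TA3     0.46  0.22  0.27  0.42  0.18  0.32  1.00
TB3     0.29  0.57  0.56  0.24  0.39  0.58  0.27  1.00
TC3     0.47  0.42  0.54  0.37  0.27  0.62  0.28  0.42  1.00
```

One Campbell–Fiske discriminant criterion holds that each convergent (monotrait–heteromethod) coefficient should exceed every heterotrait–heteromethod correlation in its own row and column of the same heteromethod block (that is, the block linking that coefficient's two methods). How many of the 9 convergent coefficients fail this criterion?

Convergent coefficients and their comparison sets:
TA (methods 1·2): 0.63 vs {0.19, 0.28, 0.61, 0.44} → pass.
TA (methods 1·3): 0.46 vs {0.29, 0.22, 0.47, 0.27} → fail.
TA (methods 2·3): 0.42 vs {0.24, 0.18, 0.37, 0.32} → pass.
TB (methods 1·2): 0.38 vs {0.28, 0.19, 0.54, 0.34} → fail.
TB (methods 1·3): 0.57 vs {0.22, 0.29, 0.42, 0.56} → pass.
TB (methods 2·3): 0.39 vs {0.18, 0.24, 0.27, 0.58} → fail.
TC (methods 1·2): 0.72 vs {0.44, 0.61, 0.34, 0.54} → pass.
TC (methods 1·3): 0.54 vs {0.27, 0.47, 0.56, 0.42} → fail.
TC (methods 2·3): 0.62 vs {0.32, 0.37, 0.58, 0.27} → pass.
4 of 9 fail.

4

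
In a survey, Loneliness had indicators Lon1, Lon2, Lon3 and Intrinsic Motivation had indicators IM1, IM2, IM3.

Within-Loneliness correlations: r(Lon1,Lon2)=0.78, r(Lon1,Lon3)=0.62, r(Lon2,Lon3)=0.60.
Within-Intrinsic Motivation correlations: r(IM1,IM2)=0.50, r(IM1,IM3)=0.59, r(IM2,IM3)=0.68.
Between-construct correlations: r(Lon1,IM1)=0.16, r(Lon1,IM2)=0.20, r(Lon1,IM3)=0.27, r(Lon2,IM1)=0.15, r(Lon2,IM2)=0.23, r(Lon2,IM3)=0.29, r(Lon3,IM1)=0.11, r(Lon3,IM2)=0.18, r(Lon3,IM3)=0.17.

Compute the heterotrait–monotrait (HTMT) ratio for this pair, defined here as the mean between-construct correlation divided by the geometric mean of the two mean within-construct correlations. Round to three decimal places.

0.312

Mean heterotrait r = 1.76/9 = 0.1956.
Mean within-Lon = 2.00/3 = 0.6667; mean within-IM = 1.77/3 = 0.5900.
Geometric mean = √(0.6667 × 0.5900) = 0.6272.
HTMT = 0.1956 / 0.6272 = 0.312.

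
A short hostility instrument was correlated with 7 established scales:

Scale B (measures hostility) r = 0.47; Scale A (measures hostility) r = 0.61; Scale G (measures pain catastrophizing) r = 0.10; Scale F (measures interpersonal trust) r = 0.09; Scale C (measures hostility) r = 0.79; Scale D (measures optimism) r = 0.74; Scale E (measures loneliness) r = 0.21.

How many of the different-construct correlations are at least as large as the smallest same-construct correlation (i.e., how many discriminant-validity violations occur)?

Convergent (same construct = hostility): Scale B, Scale A, Scale C.
Smallest convergent = 0.47. Discriminant values: 0.10, 0.09, 0.74, 0.21; count ≥ 0.47 → 1.

1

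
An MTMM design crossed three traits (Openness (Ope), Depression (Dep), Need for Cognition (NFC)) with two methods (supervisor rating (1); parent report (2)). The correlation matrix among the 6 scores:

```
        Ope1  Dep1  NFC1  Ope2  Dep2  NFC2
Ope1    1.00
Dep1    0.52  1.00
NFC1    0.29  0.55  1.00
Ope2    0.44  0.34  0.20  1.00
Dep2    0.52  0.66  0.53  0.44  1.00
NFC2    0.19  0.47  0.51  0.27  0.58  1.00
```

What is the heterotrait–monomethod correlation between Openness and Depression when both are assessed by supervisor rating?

0.52

Different traits, same method: r(Ope1, Dep1) = 0.52.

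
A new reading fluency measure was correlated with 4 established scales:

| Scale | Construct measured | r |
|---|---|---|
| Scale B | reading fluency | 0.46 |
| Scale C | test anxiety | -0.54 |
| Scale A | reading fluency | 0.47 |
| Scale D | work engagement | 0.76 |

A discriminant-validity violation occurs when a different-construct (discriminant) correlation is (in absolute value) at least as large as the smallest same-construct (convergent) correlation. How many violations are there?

Convergent (same construct = reading fluency): Scale B, Scale A.
Smallest convergent = 0.46. Discriminant |r|: 0.54, 0.76; count ≥ 0.46 → 2.

2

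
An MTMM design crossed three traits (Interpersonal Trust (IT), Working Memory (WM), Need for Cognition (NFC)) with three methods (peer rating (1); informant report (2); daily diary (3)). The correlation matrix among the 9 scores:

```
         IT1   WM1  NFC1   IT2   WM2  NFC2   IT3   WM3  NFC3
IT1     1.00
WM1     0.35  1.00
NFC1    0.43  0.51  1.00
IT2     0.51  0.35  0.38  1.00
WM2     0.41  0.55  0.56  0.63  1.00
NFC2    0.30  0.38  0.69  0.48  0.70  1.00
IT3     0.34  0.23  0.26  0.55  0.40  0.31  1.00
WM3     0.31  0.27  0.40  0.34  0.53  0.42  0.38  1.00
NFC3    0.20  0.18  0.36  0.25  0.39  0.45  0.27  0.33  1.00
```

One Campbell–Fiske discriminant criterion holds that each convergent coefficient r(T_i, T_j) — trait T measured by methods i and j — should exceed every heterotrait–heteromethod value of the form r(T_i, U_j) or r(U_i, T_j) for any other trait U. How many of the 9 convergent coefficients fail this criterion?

Checking each validity diagonal entry against its comparison values:
IT (methods 1·2): 0.51 vs {0.41, 0.35, 0.30, 0.38} → pass.
IT (methods 1·3): 0.34 vs {0.31, 0.23, 0.20, 0.26} → pass.
IT (methods 2·3): 0.55 vs {0.34, 0.40, 0.25, 0.31} → pass.
WM (methods 1·2): 0.55 vs {0.35, 0.41, 0.38, 0.56} → fail.
WM (methods 1·3): 0.27 vs {0.23, 0.31, 0.18, 0.40} → fail.
WM (methods 2·3): 0.53 vs {0.40, 0.34, 0.39, 0.42} → pass.
NFC (methods 1·2): 0.69 vs {0.38, 0.30, 0.56, 0.38} → pass.
NFC (methods 1·3): 0.36 vs {0.26, 0.20, 0.40, 0.18} → fail.
NFC (methods 2·3): 0.45 vs {0.31, 0.25, 0.42, 0.39} → pass.
3 of 9 fail.

3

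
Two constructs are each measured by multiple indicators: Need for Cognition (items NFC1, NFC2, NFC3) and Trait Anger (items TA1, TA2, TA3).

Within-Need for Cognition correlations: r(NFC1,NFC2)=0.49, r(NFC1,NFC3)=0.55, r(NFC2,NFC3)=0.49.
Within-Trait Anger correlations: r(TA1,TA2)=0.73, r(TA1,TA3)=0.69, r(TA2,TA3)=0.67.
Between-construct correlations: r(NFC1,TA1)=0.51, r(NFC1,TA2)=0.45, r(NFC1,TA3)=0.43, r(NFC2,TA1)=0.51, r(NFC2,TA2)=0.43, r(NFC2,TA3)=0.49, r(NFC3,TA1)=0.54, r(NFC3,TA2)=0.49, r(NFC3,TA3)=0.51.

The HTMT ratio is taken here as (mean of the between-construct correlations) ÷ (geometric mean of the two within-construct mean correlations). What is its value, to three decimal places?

0.813

Mean heterotrait r = 4.36/9 = 0.4844.
Mean within-NFC = 1.53/3 = 0.5100; mean within-TA = 2.09/3 = 0.6967.
Geometric mean = √(0.5100 × 0.6967) = 0.5961.
HTMT = 0.4844 / 0.5961 = 0.813.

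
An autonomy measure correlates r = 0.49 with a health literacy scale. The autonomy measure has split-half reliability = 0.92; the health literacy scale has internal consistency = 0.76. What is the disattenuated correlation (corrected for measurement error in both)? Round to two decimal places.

r_true = r_obs / √(r_xx · r_yy) = 0.49 / √(0.92 × 0.76) = 0.49 / √0.6992 = 0.49 / 0.8362 ≈ 0.59.

0.59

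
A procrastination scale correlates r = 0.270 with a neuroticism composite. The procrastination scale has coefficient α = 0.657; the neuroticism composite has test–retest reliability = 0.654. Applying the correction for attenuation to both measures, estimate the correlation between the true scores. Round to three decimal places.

r_true = r_obs / √(r_xx · r_yy) = 0.270 / √(0.657 × 0.654) = 0.270 / √0.429678 = 0.270 / 0.6555 ≈ 0.412.

0.412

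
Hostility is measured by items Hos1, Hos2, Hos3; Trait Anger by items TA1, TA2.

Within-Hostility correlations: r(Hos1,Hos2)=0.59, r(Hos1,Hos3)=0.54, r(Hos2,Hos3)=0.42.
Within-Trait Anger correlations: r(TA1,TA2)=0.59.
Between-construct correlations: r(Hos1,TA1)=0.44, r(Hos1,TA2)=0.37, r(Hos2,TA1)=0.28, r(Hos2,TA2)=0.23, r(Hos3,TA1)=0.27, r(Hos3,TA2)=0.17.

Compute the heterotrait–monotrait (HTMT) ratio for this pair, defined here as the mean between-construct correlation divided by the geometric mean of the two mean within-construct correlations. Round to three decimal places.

0.531

Mean heterotrait r = 1.76/6 = 0.2933.
Mean within-Hos = 1.55/3 = 0.5167; mean within-TA = 0.59/1 = 0.5900.
Geometric mean = √(0.5167 × 0.5900) = 0.5521.
HTMT = 0.2933 / 0.5521 = 0.531.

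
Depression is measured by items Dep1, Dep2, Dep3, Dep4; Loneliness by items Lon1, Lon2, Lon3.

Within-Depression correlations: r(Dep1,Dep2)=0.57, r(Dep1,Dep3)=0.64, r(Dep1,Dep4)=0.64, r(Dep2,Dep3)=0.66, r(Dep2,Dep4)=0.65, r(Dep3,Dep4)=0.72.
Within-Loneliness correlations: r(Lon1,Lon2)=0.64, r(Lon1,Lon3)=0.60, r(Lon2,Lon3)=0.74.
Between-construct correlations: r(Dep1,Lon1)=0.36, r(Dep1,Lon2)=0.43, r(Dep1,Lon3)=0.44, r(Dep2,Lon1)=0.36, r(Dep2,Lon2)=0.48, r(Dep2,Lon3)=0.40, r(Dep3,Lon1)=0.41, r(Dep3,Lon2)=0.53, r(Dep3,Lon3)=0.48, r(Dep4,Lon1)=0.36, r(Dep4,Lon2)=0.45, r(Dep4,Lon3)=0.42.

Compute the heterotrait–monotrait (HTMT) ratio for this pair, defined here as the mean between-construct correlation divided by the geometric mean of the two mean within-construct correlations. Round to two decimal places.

Mean between = 5.12/12 = 0.4267.
Mean within-Dep = 3.88/6 = 0.6467; mean within-Lon = 1.98/3 = 0.6600.
Geometric mean = √(0.6467 × 0.6600) = 0.6533.
HTMT = 0.4267 / 0.6533 = 0.65.

0.65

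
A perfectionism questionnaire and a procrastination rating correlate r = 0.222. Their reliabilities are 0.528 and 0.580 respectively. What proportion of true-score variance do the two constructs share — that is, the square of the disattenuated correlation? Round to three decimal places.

0.161

Disattenuated r = 0.222 / √(0.528 × 0.580) = 0.222 / 0.5534 = 0.4012.
Shared true-score variance = 0.4012² = 0.1610 ≈ 0.161.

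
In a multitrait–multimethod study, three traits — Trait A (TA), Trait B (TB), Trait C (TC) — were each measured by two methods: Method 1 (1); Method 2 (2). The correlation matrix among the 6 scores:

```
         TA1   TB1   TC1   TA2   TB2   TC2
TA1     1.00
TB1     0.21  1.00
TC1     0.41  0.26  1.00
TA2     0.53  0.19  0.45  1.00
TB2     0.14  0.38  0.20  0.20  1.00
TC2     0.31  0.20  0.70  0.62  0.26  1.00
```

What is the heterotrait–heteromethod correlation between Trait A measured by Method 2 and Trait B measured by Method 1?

0.19

Different traits and methods: r(TA2, TB1) = 0.19.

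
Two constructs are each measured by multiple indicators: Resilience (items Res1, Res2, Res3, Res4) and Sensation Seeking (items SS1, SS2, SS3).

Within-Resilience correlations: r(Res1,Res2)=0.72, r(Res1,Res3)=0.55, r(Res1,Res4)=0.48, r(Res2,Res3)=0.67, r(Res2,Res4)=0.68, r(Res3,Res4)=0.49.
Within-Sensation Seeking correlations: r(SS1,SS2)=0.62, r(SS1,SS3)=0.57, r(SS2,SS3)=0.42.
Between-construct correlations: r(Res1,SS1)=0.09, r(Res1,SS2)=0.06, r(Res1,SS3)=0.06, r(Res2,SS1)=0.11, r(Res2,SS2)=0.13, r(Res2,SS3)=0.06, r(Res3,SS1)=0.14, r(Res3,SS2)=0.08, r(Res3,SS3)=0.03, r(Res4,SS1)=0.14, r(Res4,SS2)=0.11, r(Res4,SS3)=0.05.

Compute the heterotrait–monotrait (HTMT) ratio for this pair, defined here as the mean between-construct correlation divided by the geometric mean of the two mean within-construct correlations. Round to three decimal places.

Between-construct mean = 1.06/12 = 0.0883.
Mean within-Res = 3.59/6 = 0.5983; mean within-SS = 1.61/3 = 0.5367.
Geometric mean = √(0.5983 × 0.5367) = 0.5667.
HTMT = 0.0883 / 0.5667 = 0.156.

0.156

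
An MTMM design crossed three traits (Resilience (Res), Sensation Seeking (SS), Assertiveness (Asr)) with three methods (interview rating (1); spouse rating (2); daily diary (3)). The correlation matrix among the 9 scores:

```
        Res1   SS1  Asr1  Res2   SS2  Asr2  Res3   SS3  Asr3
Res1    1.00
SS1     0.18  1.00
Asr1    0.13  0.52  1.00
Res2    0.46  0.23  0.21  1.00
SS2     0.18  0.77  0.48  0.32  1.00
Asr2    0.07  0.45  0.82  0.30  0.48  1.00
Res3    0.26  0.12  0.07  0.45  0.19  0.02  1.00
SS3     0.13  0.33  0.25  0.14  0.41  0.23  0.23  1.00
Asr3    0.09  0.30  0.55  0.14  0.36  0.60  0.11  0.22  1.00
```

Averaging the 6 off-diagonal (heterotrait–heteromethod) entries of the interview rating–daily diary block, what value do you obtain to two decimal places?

HTHM values (method 1 × method 3): 0.13, 0.09, 0.12, 0.30, 0.07, 0.25; mean = 0.96/6 = 0.16.

0.16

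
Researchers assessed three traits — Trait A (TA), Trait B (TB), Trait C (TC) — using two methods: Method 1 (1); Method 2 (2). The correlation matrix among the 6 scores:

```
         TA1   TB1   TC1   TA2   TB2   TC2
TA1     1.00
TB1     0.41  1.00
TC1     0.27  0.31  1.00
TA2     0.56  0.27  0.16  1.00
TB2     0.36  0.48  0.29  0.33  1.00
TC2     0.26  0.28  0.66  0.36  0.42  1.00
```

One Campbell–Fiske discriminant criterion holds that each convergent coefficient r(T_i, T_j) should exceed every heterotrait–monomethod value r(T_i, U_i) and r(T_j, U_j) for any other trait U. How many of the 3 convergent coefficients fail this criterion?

0

Each convergent coefficient versus the relevant comparison correlations:
TA (methods 1·2): 0.56 vs {0.41, 0.33, 0.27, 0.36} → pass.
TB (methods 1·2): 0.48 vs {0.41, 0.33, 0.31, 0.42} → pass.
TC (methods 1·2): 0.66 vs {0.27, 0.36, 0.31, 0.42} → pass.
0 of 3 fail.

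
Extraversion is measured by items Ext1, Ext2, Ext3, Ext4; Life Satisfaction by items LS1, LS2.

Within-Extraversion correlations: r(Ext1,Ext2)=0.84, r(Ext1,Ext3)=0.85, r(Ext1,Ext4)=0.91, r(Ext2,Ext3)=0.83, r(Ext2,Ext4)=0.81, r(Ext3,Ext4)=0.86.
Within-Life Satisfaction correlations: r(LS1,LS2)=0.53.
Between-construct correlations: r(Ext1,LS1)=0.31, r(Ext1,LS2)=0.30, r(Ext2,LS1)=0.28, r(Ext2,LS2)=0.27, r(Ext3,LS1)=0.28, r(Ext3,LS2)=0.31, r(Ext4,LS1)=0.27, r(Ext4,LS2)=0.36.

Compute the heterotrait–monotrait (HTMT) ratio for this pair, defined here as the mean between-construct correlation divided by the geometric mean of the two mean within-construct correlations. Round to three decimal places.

Mean heterotrait r = 2.38/8 = 0.2975.
Mean within-Ext = 5.10/6 = 0.8500; mean within-LS = 0.53/1 = 0.5300.
Geometric mean = √(0.8500 × 0.5300) = 0.6712.
HTMT = 0.2975 / 0.6712 = 0.443.

0.443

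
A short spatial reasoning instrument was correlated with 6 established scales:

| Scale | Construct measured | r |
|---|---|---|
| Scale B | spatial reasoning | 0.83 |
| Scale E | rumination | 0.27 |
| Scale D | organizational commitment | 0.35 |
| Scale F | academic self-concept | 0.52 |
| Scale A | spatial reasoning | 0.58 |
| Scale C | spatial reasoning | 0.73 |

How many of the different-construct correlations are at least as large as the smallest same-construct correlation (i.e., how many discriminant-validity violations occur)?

Convergent (same construct = spatial reasoning): Scale B, Scale A, Scale C.
Smallest convergent = 0.58. Discriminant values: 0.27, 0.35, 0.52; count ≥ 0.58 → 0.

0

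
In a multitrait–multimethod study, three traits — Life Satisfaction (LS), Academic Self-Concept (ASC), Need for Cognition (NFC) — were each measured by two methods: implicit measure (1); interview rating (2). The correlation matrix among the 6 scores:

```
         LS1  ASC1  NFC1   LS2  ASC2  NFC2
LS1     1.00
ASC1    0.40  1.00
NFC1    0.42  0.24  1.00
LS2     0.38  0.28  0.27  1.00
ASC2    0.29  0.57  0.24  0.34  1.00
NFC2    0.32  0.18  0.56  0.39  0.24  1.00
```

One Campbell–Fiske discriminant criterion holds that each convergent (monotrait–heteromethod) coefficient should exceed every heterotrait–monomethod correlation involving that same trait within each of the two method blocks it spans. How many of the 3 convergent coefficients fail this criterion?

1

Each convergent coefficient versus the relevant comparison correlations:
LS (methods 1·2): 0.38 vs {0.40, 0.34, 0.42, 0.39} → fail.
ASC (methods 1·2): 0.57 vs {0.40, 0.34, 0.24, 0.24} → pass.
NFC (methods 1·2): 0.56 vs {0.42, 0.39, 0.24, 0.24} → pass.
1 of 3 fail.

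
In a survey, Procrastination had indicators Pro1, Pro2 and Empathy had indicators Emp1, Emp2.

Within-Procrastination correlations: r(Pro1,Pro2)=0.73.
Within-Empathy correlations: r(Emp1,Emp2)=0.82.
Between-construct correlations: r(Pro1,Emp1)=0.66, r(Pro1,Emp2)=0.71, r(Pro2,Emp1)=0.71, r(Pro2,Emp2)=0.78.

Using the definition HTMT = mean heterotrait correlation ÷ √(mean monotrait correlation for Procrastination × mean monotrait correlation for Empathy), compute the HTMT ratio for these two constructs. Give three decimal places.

Mean heterotrait r = 2.86/4 = 0.7150.
Mean within-Pro = 0.73/1 = 0.7300; mean within-Emp = 0.82/1 = 0.8200.
Geometric mean = √(0.7300 × 0.8200) = 0.7737.
HTMT = 0.7150 / 0.7737 = 0.924.

0.924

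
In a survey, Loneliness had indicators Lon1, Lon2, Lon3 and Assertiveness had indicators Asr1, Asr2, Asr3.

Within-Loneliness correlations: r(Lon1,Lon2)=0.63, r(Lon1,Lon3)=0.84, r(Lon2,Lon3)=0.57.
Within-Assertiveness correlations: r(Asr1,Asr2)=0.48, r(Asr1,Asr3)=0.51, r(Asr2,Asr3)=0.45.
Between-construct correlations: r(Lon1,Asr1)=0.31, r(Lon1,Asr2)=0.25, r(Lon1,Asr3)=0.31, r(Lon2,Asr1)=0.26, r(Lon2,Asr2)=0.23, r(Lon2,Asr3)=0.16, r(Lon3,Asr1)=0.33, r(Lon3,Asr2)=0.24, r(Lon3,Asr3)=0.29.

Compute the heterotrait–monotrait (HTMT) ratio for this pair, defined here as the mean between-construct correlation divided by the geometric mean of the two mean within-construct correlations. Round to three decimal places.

Mean heterotrait r = 2.38/9 = 0.2644.
Mean within-Lon = 2.04/3 = 0.6800; mean within-Asr = 1.44/3 = 0.4800.
Geometric mean = √(0.6800 × 0.4800) = 0.5713.
HTMT = 0.2644 / 0.5713 = 0.463.

0.463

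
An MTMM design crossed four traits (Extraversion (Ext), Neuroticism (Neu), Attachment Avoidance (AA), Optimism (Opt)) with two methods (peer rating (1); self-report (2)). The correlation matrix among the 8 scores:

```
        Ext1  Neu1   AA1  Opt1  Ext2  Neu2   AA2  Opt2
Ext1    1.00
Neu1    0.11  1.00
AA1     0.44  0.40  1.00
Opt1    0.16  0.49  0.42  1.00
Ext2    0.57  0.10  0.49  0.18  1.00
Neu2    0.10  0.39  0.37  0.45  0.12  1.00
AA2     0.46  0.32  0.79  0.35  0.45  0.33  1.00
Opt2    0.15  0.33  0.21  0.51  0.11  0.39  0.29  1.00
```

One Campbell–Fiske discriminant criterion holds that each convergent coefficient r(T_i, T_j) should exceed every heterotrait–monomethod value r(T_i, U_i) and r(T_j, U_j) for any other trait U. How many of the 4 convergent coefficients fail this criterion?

1

Each convergent coefficient versus the relevant comparison correlations:
Ext (methods 1·2): 0.57 vs {0.11, 0.12, 0.44, 0.45, 0.16, 0.11} → pass.
Neu (methods 1·2): 0.39 vs {0.11, 0.12, 0.40, 0.33, 0.49, 0.39} → fail.
AA (methods 1·2): 0.79 vs {0.44, 0.45, 0.40, 0.33, 0.42, 0.29} → pass.
Opt (methods 1·2): 0.51 vs {0.16, 0.11, 0.49, 0.39, 0.42, 0.29} → pass.
1 of 4 fail.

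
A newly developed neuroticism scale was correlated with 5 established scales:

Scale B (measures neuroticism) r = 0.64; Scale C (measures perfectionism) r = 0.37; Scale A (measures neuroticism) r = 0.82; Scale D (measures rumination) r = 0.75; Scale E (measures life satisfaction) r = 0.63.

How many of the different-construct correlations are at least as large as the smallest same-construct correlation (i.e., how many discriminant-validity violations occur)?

1

Convergent (same construct = neuroticism): Scale B, Scale A.
Smallest convergent = 0.64. Discriminant values: 0.37, 0.75, 0.63; count ≥ 0.64 → 1.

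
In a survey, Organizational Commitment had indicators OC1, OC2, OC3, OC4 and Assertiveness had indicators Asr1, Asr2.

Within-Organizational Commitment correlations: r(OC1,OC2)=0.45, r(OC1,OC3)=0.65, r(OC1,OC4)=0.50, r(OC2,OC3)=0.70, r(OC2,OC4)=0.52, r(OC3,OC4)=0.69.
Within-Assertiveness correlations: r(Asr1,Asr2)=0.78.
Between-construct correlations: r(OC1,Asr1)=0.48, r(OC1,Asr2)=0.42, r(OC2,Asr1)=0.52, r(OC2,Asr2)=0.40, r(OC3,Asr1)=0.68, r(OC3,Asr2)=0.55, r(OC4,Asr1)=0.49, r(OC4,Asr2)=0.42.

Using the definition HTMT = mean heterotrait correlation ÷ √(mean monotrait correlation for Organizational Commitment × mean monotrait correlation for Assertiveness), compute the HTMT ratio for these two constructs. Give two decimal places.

0.73

Mean heterotrait r = 3.96/8 = 0.4950.
Mean within-OC = 3.51/6 = 0.5850; mean within-Asr = 0.78/1 = 0.7800.
Geometric mean = √(0.5850 × 0.7800) = 0.6755.
HTMT = 0.4950 / 0.6755 = 0.73.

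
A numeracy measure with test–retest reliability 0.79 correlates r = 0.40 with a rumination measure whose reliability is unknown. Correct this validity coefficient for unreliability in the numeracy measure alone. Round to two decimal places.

0.45

Single correction: r_c = r_obs / √r_xx = 0.40 / √0.79 = 0.40 / 0.8888 ≈ 0.45.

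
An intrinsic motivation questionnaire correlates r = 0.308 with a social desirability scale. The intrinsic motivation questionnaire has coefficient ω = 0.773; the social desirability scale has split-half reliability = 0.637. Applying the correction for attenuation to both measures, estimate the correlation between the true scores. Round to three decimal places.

0.439

r_true = r_obs / √(r_xx · r_yy) = 0.308 / √(0.773 × 0.637) = 0.308 / √0.492401 = 0.308 / 0.7017 ≈ 0.439.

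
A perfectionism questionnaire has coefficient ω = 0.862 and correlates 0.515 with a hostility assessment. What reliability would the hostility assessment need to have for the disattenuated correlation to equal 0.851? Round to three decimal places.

0.425

r_true = r_obs / √(r_xx · r_yy) ⇒ 0.851 = 0.515 / √(0.862 · r_yy).
√(0.862 · r_yy) = 0.515 / 0.851 = 0.6052; 0.862 · r_yy = 0.3663; r_yy = 0.3663 / 0.862 ≈ 0.425.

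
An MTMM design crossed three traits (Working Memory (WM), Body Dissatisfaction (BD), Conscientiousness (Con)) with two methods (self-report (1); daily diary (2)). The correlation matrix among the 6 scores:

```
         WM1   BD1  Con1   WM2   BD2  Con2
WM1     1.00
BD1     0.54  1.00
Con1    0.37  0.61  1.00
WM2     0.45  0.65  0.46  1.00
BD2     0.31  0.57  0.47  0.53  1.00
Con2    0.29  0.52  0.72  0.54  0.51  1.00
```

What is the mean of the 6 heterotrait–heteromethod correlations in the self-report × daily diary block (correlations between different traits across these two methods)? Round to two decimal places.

HTHM values (method 1 × method 2): 0.31, 0.29, 0.65, 0.52, 0.46, 0.47; mean = 2.70/6 = 0.45.

0.45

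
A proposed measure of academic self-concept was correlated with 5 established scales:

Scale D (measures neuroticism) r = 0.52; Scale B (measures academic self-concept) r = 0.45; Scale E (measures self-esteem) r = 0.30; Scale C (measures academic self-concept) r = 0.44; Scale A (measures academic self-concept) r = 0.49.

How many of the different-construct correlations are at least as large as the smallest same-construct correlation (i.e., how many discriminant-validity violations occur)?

Convergent (same construct = academic self-concept): Scale B, Scale C, Scale A.
Smallest convergent = 0.44. Discriminant values: 0.52, 0.30; count ≥ 0.44 → 1.

1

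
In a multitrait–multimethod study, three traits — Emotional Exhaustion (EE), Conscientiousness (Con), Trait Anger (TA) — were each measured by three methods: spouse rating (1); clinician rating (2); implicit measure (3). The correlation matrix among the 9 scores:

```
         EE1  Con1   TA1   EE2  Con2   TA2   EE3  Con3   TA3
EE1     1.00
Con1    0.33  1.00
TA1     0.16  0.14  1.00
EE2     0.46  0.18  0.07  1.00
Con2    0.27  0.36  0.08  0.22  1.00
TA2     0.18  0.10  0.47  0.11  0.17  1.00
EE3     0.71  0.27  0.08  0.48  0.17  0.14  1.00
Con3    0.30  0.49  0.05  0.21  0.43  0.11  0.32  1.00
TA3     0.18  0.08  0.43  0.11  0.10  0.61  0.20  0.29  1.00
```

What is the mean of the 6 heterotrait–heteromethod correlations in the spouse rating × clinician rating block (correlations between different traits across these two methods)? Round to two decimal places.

0.15

HTHM values (method 1 × method 2): 0.27, 0.18, 0.18, 0.10, 0.07, 0.08; mean = 0.88/6 = 0.15.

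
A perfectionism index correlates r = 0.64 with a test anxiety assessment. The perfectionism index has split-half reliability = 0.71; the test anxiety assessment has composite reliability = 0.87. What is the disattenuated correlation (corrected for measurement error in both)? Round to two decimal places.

0.81

r_true = r_obs / √(r_xx · r_yy) = 0.64 / √(0.71 × 0.87) = 0.64 / √0.6177 = 0.64 / 0.7859 ≈ 0.81.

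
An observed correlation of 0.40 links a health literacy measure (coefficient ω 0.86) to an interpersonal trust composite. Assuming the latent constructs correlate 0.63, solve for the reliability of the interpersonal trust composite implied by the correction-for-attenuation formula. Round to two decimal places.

r_true = r_obs / √(r_xx · r_yy) ⇒ 0.63 = 0.40 / √(0.86 · r_yy).
√(0.86 · r_yy) = 0.40 / 0.63 = 0.6349; 0.86 · r_yy = 0.4031; r_yy = 0.4031 / 0.86 ≈ 0.47.

0.47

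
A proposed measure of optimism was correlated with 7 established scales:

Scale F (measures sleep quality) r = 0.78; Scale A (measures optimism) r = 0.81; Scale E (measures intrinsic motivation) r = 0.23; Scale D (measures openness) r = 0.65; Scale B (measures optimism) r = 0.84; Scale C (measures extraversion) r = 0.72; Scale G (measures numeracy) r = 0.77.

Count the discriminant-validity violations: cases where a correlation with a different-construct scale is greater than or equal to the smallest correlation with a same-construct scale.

0

Convergent (same construct = optimism): Scale A, Scale B.
Smallest convergent = 0.81. Discriminant values: 0.78, 0.23, 0.65, 0.72, 0.77; count ≥ 0.81 → 0.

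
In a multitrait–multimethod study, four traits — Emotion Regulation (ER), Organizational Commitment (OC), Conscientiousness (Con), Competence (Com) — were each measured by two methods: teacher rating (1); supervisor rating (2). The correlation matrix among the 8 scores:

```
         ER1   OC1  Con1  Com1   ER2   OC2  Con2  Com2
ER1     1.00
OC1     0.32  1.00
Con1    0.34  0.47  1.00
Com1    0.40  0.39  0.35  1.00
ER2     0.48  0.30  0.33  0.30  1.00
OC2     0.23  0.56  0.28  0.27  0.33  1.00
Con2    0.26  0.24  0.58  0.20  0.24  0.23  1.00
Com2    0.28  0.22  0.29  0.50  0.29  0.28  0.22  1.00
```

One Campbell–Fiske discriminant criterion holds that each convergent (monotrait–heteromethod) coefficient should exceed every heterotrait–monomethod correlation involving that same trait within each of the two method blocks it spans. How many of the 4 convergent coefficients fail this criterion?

0

Each convergent coefficient versus the relevant comparison correlations:
ER (methods 1·2): 0.48 vs {0.32, 0.33, 0.34, 0.24, 0.40, 0.29} → pass.
OC (methods 1·2): 0.56 vs {0.32, 0.33, 0.47, 0.23, 0.39, 0.28} → pass.
Con (methods 1·2): 0.58 vs {0.34, 0.24, 0.47, 0.23, 0.35, 0.22} → pass.
Com (methods 1·2): 0.50 vs {0.40, 0.29, 0.39, 0.28, 0.35, 0.22} → pass.
0 of 4 fail.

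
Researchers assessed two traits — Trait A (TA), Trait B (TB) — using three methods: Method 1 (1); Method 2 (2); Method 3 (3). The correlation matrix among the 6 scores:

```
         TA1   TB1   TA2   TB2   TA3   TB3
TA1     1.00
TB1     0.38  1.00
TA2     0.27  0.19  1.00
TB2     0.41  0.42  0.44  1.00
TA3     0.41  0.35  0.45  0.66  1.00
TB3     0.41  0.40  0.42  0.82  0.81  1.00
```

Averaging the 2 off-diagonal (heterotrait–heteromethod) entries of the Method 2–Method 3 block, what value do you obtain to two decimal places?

0.54

HTHM values (method 2 × method 3): 0.42, 0.66; mean = 1.08/2 = 0.54.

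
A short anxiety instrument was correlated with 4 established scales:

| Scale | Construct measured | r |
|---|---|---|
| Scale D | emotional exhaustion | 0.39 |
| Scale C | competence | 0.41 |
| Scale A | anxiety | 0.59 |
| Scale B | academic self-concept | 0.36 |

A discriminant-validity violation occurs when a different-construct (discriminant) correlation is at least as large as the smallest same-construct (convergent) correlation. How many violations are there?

Convergent (same construct = anxiety): Scale A.
Smallest convergent = 0.59. Discriminant values: 0.39, 0.41, 0.36; count ≥ 0.59 → 0.

0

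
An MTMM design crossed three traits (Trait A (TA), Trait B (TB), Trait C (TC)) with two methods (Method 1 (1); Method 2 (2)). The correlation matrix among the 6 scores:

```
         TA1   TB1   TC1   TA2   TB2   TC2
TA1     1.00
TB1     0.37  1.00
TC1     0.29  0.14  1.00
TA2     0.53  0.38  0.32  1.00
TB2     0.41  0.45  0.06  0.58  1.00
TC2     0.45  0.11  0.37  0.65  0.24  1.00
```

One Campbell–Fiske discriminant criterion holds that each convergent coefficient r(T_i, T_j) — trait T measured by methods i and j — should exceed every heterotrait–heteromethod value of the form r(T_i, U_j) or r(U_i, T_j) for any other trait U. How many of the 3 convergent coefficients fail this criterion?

Checking each validity diagonal entry against its comparison values:
TA (methods 1·2): 0.53 vs {0.41, 0.38, 0.45, 0.32} → pass.
TB (methods 1·2): 0.45 vs {0.38, 0.41, 0.11, 0.06} → pass.
TC (methods 1·2): 0.37 vs {0.32, 0.45, 0.06, 0.11} → fail.
1 of 3 fail.

1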